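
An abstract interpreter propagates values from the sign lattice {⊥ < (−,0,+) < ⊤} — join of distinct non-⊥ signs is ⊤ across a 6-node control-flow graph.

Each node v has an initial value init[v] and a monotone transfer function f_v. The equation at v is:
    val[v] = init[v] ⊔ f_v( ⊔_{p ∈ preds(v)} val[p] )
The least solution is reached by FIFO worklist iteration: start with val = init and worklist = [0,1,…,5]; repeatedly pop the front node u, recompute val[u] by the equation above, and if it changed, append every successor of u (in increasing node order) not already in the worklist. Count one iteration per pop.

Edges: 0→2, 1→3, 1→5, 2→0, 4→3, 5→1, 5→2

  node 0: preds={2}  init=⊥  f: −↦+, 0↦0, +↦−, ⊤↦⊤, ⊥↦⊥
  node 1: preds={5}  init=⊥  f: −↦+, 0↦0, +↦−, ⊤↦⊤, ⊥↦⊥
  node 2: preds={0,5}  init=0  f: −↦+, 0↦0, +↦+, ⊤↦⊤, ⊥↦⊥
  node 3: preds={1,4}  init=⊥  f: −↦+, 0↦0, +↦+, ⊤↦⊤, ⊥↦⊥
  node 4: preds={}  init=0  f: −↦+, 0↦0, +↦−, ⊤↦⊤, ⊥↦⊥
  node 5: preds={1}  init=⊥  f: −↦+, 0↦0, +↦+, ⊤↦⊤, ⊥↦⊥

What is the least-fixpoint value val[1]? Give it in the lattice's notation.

Iteration log — 6 steps:
  step 1. node 0  ⊔preds=0  new=0  old=⊥  +wl: 
  step 2. node 1  ⊔preds=⊥  new=⊥  stable
  step 3. node 2  ⊔preds=0  new=0  stable
  step 4. node 3  ⊔preds=0  new=0  old=⊥  +wl: 
  step 5. node 4  ⊔preds=⊥  new=0  stable
  step 6. node 5  ⊔preds=⊥  new=⊥  stable

Least fixpoint reached:
  node 0: 0
  node 1: ⊥
  node 2: 0
  node 3: 0
  node 4: 0
  node 5: ⊥

⊥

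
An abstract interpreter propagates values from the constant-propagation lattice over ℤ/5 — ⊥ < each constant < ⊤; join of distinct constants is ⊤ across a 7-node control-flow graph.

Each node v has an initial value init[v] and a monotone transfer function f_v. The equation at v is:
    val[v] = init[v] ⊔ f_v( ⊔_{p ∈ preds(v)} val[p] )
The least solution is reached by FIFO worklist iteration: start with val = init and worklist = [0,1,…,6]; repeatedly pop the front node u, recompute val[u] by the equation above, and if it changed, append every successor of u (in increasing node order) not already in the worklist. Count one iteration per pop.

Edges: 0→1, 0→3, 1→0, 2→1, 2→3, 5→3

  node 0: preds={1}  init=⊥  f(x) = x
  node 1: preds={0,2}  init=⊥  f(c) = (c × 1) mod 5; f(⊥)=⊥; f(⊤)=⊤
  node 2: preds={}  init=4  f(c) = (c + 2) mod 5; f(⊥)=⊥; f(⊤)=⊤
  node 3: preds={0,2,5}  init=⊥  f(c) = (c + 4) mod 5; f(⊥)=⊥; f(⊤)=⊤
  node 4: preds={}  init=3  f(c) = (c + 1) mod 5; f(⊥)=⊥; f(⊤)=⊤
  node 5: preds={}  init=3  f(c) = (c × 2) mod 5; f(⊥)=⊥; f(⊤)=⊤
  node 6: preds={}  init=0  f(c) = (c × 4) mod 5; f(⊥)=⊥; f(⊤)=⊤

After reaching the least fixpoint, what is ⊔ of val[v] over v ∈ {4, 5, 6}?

Iteration log — 10 steps:
  step 1. node 0  ⊔preds=⊥  new=⊥  stable
  step 2. node 1  ⊔preds=4  new=4  old=⊥  +wl: 0
  step 3. node 2  ⊔preds=⊥  new=4  stable
  step 4. node 3  ⊔preds=⊤  new=⊤  old=⊥  +wl: 
  step 5. node 4  ⊔preds=⊥  new=3  stable
  step 6. node 5  ⊔preds=⊥  new=3  stable
  step 7. node 6  ⊔preds=⊥  new=0  stable
  step 8. node 0  ⊔preds=4  new=4  old=⊥  +wl: 1,3
  step 9. node 1  ⊔preds=4  new=4  stable
  step 10. node 3  ⊔preds=⊤  new=⊤  stable

Least fixpoint reached:
  node 0: 4
  node 1: 4
  node 2: 4
  node 3: ⊤
  node 4: 3
  node 5: 3
  node 6: 0

⊤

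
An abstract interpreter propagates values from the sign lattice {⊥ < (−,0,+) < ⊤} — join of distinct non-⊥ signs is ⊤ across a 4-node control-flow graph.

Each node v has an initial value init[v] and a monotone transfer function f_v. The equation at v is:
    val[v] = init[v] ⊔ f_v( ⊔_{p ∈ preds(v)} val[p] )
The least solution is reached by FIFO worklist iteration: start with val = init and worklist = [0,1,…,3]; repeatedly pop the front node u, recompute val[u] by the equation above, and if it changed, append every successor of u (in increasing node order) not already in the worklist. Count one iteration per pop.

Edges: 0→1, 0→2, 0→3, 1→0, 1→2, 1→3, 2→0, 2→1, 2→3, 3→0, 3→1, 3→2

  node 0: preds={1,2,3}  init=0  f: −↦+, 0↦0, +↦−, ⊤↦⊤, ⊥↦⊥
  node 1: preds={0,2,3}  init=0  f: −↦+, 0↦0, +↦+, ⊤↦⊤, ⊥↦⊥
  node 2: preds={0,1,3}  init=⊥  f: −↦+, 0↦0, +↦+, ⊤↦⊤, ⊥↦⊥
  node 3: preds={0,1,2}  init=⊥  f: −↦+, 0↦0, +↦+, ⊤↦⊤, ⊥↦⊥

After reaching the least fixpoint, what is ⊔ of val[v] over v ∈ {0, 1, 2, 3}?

Iteration log — 7 steps:
  step 1. node 0  ⊔preds=0  new=0  stable
  step 2. node 1  ⊔preds=0  new=0  stable
  step 3. node 2  ⊔preds=0  new=0  old=⊥  +wl: 0,1
  step 4. node 3  ⊔preds=0  new=0  old=⊥  +wl: 2
  step 5. node 0  ⊔preds=0  new=0  stable
  step 6. node 1  ⊔preds=0  new=0  stable
  step 7. node 2  ⊔preds=0  new=0  stable

Least fixpoint reached:
  node 0: 0
  node 1: 0
  node 2: 0
  node 3: 0

0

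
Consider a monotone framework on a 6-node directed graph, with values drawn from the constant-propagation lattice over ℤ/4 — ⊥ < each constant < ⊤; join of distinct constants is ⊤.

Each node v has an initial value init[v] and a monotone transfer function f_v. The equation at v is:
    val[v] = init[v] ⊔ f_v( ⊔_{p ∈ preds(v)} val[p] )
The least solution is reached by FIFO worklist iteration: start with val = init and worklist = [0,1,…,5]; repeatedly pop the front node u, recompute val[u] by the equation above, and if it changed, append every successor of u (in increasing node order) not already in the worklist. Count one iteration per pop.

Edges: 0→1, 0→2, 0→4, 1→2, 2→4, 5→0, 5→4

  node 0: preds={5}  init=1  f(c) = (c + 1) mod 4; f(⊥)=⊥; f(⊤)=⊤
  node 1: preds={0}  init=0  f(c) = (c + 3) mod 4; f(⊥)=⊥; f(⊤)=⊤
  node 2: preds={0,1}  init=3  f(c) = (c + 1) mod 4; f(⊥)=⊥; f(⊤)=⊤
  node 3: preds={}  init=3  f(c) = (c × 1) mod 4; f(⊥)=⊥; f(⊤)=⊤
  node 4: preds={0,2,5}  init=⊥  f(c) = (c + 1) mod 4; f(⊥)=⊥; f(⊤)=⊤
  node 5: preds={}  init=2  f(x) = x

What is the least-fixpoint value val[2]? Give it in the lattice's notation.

Worklist (6 pops):
  #1 pop 0: in=2 → ⊤ (was 1); enqueue []
  #2 pop 1: in=⊤ → ⊤ (was 0); enqueue []
  #3 pop 2: in=⊤ → ⊤ (was 3); enqueue []
  #4 pop 3: in=⊥ → 3 (no change)
  #5 pop 4: in=⊤ → ⊤ (was ⊥); enqueue []
  #6 pop 5: in=⊥ → 2 (no change)

Fixpoint:
  val[0] = ⊤
  val[1] = ⊤
  val[2] = ⊤
  val[3] = 3
  val[4] = ⊤
  val[5] = 2

⊤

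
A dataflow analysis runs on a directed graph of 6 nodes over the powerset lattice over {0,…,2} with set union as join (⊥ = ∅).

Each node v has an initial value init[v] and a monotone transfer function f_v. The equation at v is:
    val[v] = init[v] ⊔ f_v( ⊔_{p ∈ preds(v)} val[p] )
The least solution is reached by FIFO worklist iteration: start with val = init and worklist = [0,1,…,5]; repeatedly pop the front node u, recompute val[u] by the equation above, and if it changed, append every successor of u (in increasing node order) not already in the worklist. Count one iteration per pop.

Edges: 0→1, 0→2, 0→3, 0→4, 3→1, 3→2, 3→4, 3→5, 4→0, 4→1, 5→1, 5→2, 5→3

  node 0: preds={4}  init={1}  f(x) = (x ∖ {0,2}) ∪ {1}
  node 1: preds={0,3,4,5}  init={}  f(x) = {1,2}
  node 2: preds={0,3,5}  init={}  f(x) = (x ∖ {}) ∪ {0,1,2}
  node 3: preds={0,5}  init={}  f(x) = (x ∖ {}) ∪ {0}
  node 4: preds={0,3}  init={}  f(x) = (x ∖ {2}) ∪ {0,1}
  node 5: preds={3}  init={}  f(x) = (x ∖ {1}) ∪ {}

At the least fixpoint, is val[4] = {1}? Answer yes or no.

no

Iteration log — 10 steps:
  step 1. node 0  ⊔preds={}  new={1}  stable
  step 2. node 1  ⊔preds={1}  new={1,2}  old={}  +wl: 
  step 3. node 2  ⊔preds={1}  new={0,1,2}  old={}  +wl: 
  step 4. node 3  ⊔preds={1}  new={0,1}  old={}  +wl: 1,2
  step 5. node 4  ⊔preds={0,1}  new={0,1}  old={}  +wl: 0
  step 6. node 5  ⊔preds={0,1}  new={0}  old={}  +wl: 3
  step 7. node 1  ⊔preds={0,1}  new={1,2}  stable
  step 8. node 2  ⊔preds={0,1}  new={0,1,2}  stable
  step 9. node 0  ⊔preds={0,1}  new={1}  stable
  step 10. node 3  ⊔preds={0,1}  new={0,1}  stable

Least fixpoint reached:
  node 0: {1}
  node 1: {1,2}
  node 2: {0,1,2}
  node 3: {0,1}
  node 4: {0,1}
  node 5: {0}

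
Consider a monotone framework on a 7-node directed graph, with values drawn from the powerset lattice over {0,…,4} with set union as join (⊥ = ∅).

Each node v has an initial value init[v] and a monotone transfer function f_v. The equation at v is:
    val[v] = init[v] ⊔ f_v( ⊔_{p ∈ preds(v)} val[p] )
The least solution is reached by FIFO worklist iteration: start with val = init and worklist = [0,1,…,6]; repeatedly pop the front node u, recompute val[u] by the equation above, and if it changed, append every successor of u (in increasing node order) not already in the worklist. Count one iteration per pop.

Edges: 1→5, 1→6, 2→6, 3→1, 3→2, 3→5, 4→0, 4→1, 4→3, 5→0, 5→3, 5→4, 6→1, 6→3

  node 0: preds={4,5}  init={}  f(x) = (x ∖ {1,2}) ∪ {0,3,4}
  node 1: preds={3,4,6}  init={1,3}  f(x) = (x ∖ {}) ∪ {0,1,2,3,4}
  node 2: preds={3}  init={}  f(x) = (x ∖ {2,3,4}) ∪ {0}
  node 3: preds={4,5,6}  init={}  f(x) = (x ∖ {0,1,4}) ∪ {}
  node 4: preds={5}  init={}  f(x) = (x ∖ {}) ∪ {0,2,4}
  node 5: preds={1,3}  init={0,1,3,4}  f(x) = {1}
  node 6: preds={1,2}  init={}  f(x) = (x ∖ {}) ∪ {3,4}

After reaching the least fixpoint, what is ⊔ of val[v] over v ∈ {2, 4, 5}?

{0,1,2,3,4}

Trace (14 dequeues):
  [1] u=0 | in {0,1,3,4} | out {0,3,4} | prev {} | push {}
  [2] u=1 | in {} | out {0,1,2,3,4} | prev {1,3} | push {}
  [3] u=2 | in {} | out {0} | prev {} | push {}
  [4] u=3 | in {0,1,3,4} | out {3} | prev {} | push {1,2}
  [5] u=4 | in {0,1,3,4} | out {0,1,2,3,4} | prev {} | push {0,3}
  [6] u=5 | in {0,1,2,3,4} | out {0,1,3,4} | ==
  [7] u=6 | in {0,1,2,3,4} | out {0,1,2,3,4} | prev {} | push {}
  [8] u=1 | in {0,1,2,3,4} | out {0,1,2,3,4} | ==
  [9] u=2 | in {3} | out {0} | ==
  [10] u=0 | in {0,1,2,3,4} | out {0,3,4} | ==
  [11] u=3 | in {0,1,2,3,4} | out {2,3} | prev {3} | push {1,2,5}
  [12] u=1 | in {0,1,2,3,4} | out {0,1,2,3,4} | ==
  [13] u=2 | in {2,3} | out {0} | ==
  [14] u=5 | in {0,1,2,3,4} | out {0,1,3,4} | ==

Converged values:
  [0] {0,3,4}
  [1] {0,1,2,3,4}
  [2] {0}
  [3] {2,3}
  [4] {0,1,2,3,4}
  [5] {0,1,3,4}
  [6] {0,1,2,3,4}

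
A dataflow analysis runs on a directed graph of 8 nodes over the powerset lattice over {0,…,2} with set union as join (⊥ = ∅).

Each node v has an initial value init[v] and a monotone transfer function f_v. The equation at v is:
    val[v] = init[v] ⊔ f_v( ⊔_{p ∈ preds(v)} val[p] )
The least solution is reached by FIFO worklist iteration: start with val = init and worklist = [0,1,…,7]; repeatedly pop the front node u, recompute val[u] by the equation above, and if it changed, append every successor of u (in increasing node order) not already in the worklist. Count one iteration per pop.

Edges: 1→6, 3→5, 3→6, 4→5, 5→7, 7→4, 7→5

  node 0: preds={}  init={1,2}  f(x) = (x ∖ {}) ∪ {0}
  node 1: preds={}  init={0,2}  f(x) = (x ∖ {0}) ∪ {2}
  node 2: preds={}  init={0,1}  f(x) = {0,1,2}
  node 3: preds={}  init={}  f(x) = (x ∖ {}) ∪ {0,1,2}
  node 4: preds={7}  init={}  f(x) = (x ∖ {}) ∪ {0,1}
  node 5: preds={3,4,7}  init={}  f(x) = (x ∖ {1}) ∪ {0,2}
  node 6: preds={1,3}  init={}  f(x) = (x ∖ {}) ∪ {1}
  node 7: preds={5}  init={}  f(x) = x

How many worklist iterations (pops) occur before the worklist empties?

10

Trace (10 dequeues):
  [1] u=0 | in {} | out {0,1,2} | prev {1,2} | push {}
  [2] u=1 | in {} | out {0,2} | ==
  [3] u=2 | in {} | out {0,1,2} | prev {0,1} | push {}
  [4] u=3 | in {} | out {0,1,2} | prev {} | push {}
  [5] u=4 | in {} | out {0,1} | prev {} | push {}
  [6] u=5 | in {0,1,2} | out {0,2} | prev {} | push {}
  [7] u=6 | in {0,1,2} | out {0,1,2} | prev {} | push {}
  [8] u=7 | in {0,2} | out {0,2} | prev {} | push {4,5}
  [9] u=4 | in {0,2} | out {0,1,2} | prev {0,1} | push {}
  [10] u=5 | in {0,1,2} | out {0,2} | ==

Converged values:
  [0] {0,1,2}
  [1] {0,2}
  [2] {0,1,2}
  [3] {0,1,2}
  [4] {0,1,2}
  [5] {0,2}
  [6] {0,1,2}
  [7] {0,2}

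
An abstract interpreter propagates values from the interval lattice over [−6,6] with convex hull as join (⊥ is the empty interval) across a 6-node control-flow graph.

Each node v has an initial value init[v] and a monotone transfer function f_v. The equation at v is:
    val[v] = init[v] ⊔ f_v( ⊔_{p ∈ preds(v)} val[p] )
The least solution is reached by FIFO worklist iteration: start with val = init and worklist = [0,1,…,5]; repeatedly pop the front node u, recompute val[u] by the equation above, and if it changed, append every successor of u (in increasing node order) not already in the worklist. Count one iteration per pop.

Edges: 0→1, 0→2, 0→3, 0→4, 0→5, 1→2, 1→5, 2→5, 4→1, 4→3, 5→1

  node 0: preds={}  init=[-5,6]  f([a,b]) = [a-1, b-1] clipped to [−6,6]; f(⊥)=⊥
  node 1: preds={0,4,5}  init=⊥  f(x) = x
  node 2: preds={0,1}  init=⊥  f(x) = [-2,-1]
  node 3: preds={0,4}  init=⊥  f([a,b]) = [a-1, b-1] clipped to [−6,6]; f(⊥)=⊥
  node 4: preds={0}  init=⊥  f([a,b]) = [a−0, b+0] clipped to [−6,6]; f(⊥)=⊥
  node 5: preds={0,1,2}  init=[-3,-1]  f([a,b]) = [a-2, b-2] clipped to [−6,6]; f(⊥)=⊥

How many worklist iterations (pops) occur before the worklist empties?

10

Trace (10 dequeues):
  [1] u=0 | in ⊥ | out [-5,6] | ==
  [2] u=1 | in [-5,6] | out [-5,6] | prev ⊥ | push {}
  [3] u=2 | in [-5,6] | out [-2,-1] | prev ⊥ | push {}
  [4] u=3 | in [-5,6] | out [-6,5] | prev ⊥ | push {}
  [5] u=4 | in [-5,6] | out [-5,6] | prev ⊥ | push {1,3}
  [6] u=5 | in [-5,6] | out [-6,4] | prev [-3,-1] | push {}
  [7] u=1 | in [-6,6] | out [-6,6] | prev [-5,6] | push {2,5}
  [8] u=3 | in [-5,6] | out [-6,5] | ==
  [9] u=2 | in [-6,6] | out [-2,-1] | ==
  [10] u=5 | in [-6,6] | out [-6,4] | ==

Converged values:
  [0] [-5,6]
  [1] [-6,6]
  [2] [-2,-1]
  [3] [-6,5]
  [4] [-5,6]
  [5] [-6,4]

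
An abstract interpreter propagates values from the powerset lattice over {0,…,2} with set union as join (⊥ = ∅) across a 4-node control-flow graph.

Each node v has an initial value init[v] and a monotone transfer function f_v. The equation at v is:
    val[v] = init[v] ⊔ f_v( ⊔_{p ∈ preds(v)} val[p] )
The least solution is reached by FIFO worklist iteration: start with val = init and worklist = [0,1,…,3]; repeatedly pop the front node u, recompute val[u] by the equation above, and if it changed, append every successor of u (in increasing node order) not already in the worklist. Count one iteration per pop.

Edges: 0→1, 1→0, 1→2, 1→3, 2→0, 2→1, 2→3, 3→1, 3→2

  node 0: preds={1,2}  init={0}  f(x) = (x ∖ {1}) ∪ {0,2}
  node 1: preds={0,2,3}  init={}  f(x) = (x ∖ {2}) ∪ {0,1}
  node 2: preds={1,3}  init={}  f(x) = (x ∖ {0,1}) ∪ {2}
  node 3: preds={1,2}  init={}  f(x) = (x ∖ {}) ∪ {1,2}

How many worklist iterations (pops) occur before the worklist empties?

Trace (7 dequeues):
  [1] u=0 | in {} | out {0,2} | prev {0} | push {}
  [2] u=1 | in {0,2} | out {0,1} | prev {} | push {0}
  [3] u=2 | in {0,1} | out {2} | prev {} | push {1}
  [4] u=3 | in {0,1,2} | out {0,1,2} | prev {} | push {2}
  [5] u=0 | in {0,1,2} | out {0,2} | ==
  [6] u=1 | in {0,1,2} | out {0,1} | ==
  [7] u=2 | in {0,1,2} | out {2} | ==

Converged values:
  [0] {0,2}
  [1] {0,1}
  [2] {2}
  [3] {0,1,2}

7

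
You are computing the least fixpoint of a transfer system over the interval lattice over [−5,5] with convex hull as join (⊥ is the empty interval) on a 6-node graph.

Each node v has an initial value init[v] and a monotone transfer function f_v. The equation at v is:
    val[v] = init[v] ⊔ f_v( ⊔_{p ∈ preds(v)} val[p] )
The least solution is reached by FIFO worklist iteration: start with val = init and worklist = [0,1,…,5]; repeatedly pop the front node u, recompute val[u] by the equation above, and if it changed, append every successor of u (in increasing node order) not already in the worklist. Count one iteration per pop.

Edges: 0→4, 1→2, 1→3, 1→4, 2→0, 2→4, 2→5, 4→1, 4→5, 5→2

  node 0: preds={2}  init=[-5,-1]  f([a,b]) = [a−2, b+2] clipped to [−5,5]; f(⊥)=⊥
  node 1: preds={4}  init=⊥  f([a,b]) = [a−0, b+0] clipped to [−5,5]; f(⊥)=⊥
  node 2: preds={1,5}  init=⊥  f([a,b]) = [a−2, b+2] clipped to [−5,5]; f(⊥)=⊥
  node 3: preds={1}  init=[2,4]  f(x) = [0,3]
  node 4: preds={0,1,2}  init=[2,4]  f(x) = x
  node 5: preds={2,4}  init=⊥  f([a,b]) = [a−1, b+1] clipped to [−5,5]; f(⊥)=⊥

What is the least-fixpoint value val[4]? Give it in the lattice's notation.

Worklist (13 pops):
  #1 pop 0: in=⊥ → [-5,-1] (no change)
  #2 pop 1: in=[2,4] → [2,4] (was ⊥); enqueue []
  #3 pop 2: in=[2,4] → [0,5] (was ⊥); enqueue [0]
  #4 pop 3: in=[2,4] → [0,4] (was [2,4]); enqueue []
  #5 pop 4: in=[-5,5] → [-5,5] (was [2,4]); enqueue [1]
  #6 pop 5: in=[-5,5] → [-5,5] (was ⊥); enqueue [2]
  #7 pop 0: in=[0,5] → [-5,5] (was [-5,-1]); enqueue [4]
  #8 pop 1: in=[-5,5] → [-5,5] (was [2,4]); enqueue [3]
  #9 pop 2: in=[-5,5] → [-5,5] (was [0,5]); enqueue [0,5]
  #10 pop 4: in=[-5,5] → [-5,5] (no change)
  #11 pop 3: in=[-5,5] → [0,4] (no change)
  #12 pop 0: in=[-5,5] → [-5,5] (no change)
  #13 pop 5: in=[-5,5] → [-5,5] (no change)

Fixpoint:
  val[0] = [-5,5]
  val[1] = [-5,5]
  val[2] = [-5,5]
  val[3] = [0,4]
  val[4] = [-5,5]
  val[5] = [-5,5]

[-5,5]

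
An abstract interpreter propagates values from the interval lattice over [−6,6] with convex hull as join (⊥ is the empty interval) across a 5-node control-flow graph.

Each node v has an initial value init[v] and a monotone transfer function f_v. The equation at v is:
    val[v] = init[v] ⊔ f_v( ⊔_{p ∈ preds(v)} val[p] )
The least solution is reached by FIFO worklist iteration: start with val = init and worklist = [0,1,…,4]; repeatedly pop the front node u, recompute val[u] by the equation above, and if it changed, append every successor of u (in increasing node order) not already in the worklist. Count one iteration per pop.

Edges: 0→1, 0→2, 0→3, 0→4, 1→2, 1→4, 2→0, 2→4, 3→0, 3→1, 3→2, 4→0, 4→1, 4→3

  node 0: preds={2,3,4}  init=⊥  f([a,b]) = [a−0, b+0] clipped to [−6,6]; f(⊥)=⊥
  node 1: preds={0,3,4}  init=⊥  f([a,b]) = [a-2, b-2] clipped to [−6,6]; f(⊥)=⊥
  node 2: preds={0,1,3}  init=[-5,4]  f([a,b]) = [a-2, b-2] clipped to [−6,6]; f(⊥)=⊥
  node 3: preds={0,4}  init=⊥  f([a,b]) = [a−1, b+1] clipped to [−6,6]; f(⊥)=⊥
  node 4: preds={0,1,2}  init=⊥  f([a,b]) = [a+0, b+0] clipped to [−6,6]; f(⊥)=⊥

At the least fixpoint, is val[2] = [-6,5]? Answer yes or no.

Trace (18 dequeues):
  [1] u=0 | in [-5,4] | out [-5,4] | prev ⊥ | push {}
  [2] u=1 | in [-5,4] | out [-6,2] | prev ⊥ | push {}
  [3] u=2 | in [-6,4] | out [-6,4] | prev [-5,4] | push {0}
  [4] u=3 | in [-5,4] | out [-6,5] | prev ⊥ | push {1,2}
  [5] u=4 | in [-6,4] | out [-6,4] | prev ⊥ | push {3}
  [6] u=0 | in [-6,5] | out [-6,5] | prev [-5,4] | push {4}
  [7] u=1 | in [-6,5] | out [-6,3] | prev [-6,2] | push {}
  [8] u=2 | in [-6,5] | out [-6,4] | ==
  [9] u=3 | in [-6,5] | out [-6,6] | prev [-6,5] | push {0,1,2}
  [10] u=4 | in [-6,5] | out [-6,5] | prev [-6,4] | push {3}
  [11] u=0 | in [-6,6] | out [-6,6] | prev [-6,5] | push {4}
  [12] u=1 | in [-6,6] | out [-6,4] | prev [-6,3] | push {}
  [13] u=2 | in [-6,6] | out [-6,4] | ==
  [14] u=3 | in [-6,6] | out [-6,6] | ==
  [15] u=4 | in [-6,6] | out [-6,6] | prev [-6,5] | push {0,1,3}
  [16] u=0 | in [-6,6] | out [-6,6] | ==
  [17] u=1 | in [-6,6] | out [-6,4] | ==
  [18] u=3 | in [-6,6] | out [-6,6] | ==

Converged values:
  [0] [-6,6]
  [1] [-6,4]
  [2] [-6,4]
  [3] [-6,6]
  [4] [-6,6]

no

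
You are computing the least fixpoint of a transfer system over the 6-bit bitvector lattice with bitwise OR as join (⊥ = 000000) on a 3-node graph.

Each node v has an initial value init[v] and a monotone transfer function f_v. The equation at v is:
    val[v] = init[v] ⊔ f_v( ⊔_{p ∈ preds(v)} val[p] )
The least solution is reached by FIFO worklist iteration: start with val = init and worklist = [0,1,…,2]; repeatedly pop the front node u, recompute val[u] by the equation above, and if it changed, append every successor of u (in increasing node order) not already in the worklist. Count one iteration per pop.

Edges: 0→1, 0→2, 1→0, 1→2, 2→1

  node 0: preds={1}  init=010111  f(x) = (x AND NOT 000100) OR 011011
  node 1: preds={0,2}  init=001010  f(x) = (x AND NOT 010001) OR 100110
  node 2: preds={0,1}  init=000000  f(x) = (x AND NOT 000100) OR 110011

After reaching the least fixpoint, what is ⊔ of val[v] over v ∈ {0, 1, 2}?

Trace (6 dequeues):
  [1] u=0 | in 001010 | out 011111 | prev 010111 | push {}
  [2] u=1 | in 011111 | out 101110 | prev 001010 | push {0}
  [3] u=2 | in 111111 | out 111011 | prev 000000 | push {1}
  [4] u=0 | in 101110 | out 111111 | prev 011111 | push {2}
  [5] u=1 | in 111111 | out 101110 | ==
  [6] u=2 | in 111111 | out 111011 | ==

Converged values:
  [0] 111111
  [1] 101110
  [2] 111011

111111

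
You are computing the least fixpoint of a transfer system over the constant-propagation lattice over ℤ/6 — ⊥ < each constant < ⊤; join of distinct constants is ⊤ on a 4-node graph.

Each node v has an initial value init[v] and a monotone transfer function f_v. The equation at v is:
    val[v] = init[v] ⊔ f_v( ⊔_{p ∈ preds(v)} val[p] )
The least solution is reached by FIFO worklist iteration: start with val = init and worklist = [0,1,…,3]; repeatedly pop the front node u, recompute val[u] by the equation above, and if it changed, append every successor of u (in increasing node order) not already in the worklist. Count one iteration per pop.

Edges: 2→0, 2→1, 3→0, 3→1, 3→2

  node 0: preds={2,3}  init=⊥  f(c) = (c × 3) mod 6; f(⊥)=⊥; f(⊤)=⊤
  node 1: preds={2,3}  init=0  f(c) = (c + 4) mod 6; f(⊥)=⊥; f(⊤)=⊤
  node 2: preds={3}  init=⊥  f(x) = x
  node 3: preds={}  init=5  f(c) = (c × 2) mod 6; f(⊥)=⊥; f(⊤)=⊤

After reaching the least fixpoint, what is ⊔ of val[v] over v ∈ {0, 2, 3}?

Iteration log — 6 steps:
  step 1. node 0  ⊔preds=5  new=3  old=⊥  +wl: 
  step 2. node 1  ⊔preds=5  new=⊤  old=0  +wl: 
  step 3. node 2  ⊔preds=5  new=5  old=⊥  +wl: 0,1
  step 4. node 3  ⊔preds=⊥  new=5  stable
  step 5. node 0  ⊔preds=5  new=3  stable
  step 6. node 1  ⊔preds=5  new=⊤  stable

Least fixpoint reached:
  node 0: 3
  node 1: ⊤
  node 2: 5
  node 3: 5

⊤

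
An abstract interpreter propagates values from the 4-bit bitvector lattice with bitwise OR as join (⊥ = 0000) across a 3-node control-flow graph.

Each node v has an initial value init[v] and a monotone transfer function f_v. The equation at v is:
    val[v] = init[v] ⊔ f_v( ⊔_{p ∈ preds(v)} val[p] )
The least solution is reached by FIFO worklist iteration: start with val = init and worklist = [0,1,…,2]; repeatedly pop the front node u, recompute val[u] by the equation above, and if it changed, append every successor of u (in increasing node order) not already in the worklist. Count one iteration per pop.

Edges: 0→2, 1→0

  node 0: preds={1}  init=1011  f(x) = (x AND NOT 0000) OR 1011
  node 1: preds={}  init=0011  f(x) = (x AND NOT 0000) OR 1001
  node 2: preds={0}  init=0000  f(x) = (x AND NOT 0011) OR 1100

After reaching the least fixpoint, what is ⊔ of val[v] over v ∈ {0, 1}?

1011

Trace (4 dequeues):
  [1] u=0 | in 0011 | out 1011 | ==
  [2] u=1 | in 0000 | out 1011 | prev 0011 | push {0}
  [3] u=2 | in 1011 | out 1100 | prev 0000 | push {}
  [4] u=0 | in 1011 | out 1011 | ==

Converged values:
  [0] 1011
  [1] 1011
  [2] 1100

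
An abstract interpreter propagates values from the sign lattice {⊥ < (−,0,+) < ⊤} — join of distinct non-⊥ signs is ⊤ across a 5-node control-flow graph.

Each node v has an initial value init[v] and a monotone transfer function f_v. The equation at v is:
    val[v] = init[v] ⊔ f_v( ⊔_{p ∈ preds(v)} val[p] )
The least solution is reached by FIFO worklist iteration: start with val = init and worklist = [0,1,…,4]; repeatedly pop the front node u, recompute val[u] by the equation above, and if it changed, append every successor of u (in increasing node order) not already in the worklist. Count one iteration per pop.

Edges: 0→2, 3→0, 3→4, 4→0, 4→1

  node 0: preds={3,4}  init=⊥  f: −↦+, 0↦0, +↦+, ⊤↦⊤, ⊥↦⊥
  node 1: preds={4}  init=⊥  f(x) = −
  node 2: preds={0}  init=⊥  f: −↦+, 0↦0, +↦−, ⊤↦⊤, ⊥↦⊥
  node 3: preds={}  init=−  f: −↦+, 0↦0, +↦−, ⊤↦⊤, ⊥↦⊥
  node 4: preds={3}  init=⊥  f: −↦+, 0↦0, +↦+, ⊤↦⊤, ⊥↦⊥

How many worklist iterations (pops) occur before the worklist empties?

Iteration log — 8 steps:
  step 1. node 0  ⊔preds=−  new=+  old=⊥  +wl: 
  step 2. node 1  ⊔preds=⊥  new=−  old=⊥  +wl: 
  step 3. node 2  ⊔preds=+  new=−  old=⊥  +wl: 
  step 4. node 3  ⊔preds=⊥  new=−  stable
  step 5. node 4  ⊔preds=−  new=+  old=⊥  +wl: 0,1
  step 6. node 0  ⊔preds=⊤  new=⊤  old=+  +wl: 2
  step 7. node 1  ⊔preds=+  new=−  stable
  step 8. node 2  ⊔preds=⊤  new=⊤  old=−  +wl: 

Least fixpoint reached:
  node 0: ⊤
  node 1: −
  node 2: ⊤
  node 3: −
  node 4: +

8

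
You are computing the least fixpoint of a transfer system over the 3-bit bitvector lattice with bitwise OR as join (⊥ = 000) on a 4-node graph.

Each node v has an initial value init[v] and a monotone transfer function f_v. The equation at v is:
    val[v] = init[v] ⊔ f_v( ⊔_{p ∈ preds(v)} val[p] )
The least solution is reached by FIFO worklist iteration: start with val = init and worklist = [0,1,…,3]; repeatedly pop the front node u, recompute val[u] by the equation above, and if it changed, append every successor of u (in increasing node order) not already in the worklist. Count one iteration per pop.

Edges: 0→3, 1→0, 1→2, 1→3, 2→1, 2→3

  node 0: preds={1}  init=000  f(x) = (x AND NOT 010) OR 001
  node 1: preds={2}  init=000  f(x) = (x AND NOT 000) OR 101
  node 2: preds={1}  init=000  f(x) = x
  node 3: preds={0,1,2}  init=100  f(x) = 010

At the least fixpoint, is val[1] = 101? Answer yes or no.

Worklist (7 pops):
  #1 pop 0: in=000 → 001 (was 000); enqueue []
  #2 pop 1: in=000 → 101 (was 000); enqueue [0]
  #3 pop 2: in=101 → 101 (was 000); enqueue [1]
  #4 pop 3: in=101 → 110 (was 100); enqueue []
  #5 pop 0: in=101 → 101 (was 001); enqueue [3]
  #6 pop 1: in=101 → 101 (no change)
  #7 pop 3: in=101 → 110 (no change)

Fixpoint:
  val[0] = 101
  val[1] = 101
  val[2] = 101
  val[3] = 110

yes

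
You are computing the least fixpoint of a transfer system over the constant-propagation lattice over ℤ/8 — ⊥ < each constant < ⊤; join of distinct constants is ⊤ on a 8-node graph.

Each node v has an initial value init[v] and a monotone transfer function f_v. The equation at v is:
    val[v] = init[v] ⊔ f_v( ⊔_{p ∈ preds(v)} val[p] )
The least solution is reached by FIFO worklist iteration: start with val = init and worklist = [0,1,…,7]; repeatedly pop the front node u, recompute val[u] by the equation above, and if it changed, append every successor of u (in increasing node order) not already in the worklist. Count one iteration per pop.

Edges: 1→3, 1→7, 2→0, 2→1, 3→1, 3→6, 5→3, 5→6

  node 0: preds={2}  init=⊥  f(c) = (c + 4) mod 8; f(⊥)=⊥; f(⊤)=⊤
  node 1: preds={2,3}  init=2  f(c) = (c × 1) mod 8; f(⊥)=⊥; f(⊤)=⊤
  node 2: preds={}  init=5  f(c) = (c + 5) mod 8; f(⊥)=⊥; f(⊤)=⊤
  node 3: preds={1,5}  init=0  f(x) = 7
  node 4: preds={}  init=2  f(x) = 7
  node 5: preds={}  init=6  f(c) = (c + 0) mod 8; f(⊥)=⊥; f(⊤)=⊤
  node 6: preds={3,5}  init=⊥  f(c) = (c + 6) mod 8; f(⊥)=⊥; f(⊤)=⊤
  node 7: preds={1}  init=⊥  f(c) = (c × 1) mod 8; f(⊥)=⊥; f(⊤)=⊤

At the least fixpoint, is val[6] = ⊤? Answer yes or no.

Worklist (9 pops):
  #1 pop 0: in=5 → 1 (was ⊥); enqueue []
  #2 pop 1: in=⊤ → ⊤ (was 2); enqueue []
  #3 pop 2: in=⊥ → 5 (no change)
  #4 pop 3: in=⊤ → ⊤ (was 0); enqueue [1]
  #5 pop 4: in=⊥ → ⊤ (was 2); enqueue []
  #6 pop 5: in=⊥ → 6 (no change)
  #7 pop 6: in=⊤ → ⊤ (was ⊥); enqueue []
  #8 pop 7: in=⊤ → ⊤ (was ⊥); enqueue []
  #9 pop 1: in=⊤ → ⊤ (no change)

Fixpoint:
  val[0] = 1
  val[1] = ⊤
  val[2] = 5
  val[3] = ⊤
  val[4] = ⊤
  val[5] = 6
  val[6] = ⊤
  val[7] = ⊤

yes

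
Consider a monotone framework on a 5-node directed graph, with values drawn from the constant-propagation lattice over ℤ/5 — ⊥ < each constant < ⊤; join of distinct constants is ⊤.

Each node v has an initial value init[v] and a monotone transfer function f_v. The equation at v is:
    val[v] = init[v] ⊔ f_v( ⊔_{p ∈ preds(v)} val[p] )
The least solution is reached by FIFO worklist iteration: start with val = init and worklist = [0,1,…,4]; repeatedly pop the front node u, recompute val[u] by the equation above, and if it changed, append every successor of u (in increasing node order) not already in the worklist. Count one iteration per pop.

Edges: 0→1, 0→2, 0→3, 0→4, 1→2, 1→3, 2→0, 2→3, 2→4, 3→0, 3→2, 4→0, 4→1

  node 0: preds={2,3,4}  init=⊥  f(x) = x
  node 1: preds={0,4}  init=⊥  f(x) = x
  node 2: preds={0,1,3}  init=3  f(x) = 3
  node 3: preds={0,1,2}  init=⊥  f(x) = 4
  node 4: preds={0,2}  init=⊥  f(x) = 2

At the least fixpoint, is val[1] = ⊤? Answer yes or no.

Iteration log — 11 steps:
  step 1. node 0  ⊔preds=3  new=3  old=⊥  +wl: 
  step 2. node 1  ⊔preds=3  new=3  old=⊥  +wl: 
  step 3. node 2  ⊔preds=3  new=3  stable
  step 4. node 3  ⊔preds=3  new=4  old=⊥  +wl: 0,2
  step 5. node 4  ⊔preds=3  new=2  old=⊥  +wl: 1
  step 6. node 0  ⊔preds=⊤  new=⊤  old=3  +wl: 3,4
  step 7. node 2  ⊔preds=⊤  new=3  stable
  step 8. node 1  ⊔preds=⊤  new=⊤  old=3  +wl: 2
  step 9. node 3  ⊔preds=⊤  new=4  stable
  step 10. node 4  ⊔preds=⊤  new=2  stable
  step 11. node 2  ⊔preds=⊤  new=3  stable

Least fixpoint reached:
  node 0: ⊤
  node 1: ⊤
  node 2: 3
  node 3: 4
  node 4: 2

yes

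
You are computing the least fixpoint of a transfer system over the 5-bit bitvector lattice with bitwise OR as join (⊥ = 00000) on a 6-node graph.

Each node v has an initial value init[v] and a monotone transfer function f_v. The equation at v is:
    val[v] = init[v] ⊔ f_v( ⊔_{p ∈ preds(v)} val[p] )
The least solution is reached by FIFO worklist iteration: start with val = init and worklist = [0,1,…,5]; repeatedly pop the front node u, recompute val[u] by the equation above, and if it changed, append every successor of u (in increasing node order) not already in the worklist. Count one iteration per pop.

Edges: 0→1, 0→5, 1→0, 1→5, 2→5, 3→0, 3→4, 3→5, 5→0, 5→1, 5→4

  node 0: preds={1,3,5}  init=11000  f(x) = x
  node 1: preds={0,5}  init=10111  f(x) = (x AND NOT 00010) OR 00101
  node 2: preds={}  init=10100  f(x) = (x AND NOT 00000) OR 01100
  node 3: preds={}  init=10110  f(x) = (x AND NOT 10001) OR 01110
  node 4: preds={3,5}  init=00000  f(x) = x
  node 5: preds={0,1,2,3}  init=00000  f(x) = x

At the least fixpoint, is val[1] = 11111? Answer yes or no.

yes

Worklist (9 pops):
  #1 pop 0: in=10111 → 11111 (was 11000); enqueue []
  #2 pop 1: in=11111 → 11111 (was 10111); enqueue [0]
  #3 pop 2: in=00000 → 11100 (was 10100); enqueue []
  #4 pop 3: in=00000 → 11110 (was 10110); enqueue []
  #5 pop 4: in=11110 → 11110 (was 00000); enqueue []
  #6 pop 5: in=11111 → 11111 (was 00000); enqueue [1,4]
  #7 pop 0: in=11111 → 11111 (no change)
  #8 pop 1: in=11111 → 11111 (no change)
  #9 pop 4: in=11111 → 11111 (was 11110); enqueue []

Fixpoint:
  val[0] = 11111
  val[1] = 11111
  val[2] = 11100
  val[3] = 11110
  val[4] = 11111
  val[5] = 11111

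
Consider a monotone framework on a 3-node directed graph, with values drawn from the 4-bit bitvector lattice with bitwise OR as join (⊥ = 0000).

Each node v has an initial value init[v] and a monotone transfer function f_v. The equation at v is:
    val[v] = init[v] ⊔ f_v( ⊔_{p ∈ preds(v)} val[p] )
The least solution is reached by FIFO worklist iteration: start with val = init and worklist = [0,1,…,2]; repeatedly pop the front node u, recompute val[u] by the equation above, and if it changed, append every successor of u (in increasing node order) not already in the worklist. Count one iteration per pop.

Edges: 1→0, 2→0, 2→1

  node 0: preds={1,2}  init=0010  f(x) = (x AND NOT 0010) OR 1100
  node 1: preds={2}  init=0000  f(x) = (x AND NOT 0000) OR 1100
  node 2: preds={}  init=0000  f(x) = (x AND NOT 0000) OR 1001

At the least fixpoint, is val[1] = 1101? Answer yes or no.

yes

Iteration log — 6 steps:
  step 1. node 0  ⊔preds=0000  new=1110  old=0010  +wl: 
  step 2. node 1  ⊔preds=0000  new=1100  old=0000  +wl: 0
  step 3. node 2  ⊔preds=0000  new=1001  old=0000  +wl: 1
  step 4. node 0  ⊔preds=1101  new=1111  old=1110  +wl: 
  step 5. node 1  ⊔preds=1001  new=1101  old=1100  +wl: 0
  step 6. node 0  ⊔preds=1101  new=1111  stable

Least fixpoint reached:
  node 0: 1111
  node 1: 1101
  node 2: 1001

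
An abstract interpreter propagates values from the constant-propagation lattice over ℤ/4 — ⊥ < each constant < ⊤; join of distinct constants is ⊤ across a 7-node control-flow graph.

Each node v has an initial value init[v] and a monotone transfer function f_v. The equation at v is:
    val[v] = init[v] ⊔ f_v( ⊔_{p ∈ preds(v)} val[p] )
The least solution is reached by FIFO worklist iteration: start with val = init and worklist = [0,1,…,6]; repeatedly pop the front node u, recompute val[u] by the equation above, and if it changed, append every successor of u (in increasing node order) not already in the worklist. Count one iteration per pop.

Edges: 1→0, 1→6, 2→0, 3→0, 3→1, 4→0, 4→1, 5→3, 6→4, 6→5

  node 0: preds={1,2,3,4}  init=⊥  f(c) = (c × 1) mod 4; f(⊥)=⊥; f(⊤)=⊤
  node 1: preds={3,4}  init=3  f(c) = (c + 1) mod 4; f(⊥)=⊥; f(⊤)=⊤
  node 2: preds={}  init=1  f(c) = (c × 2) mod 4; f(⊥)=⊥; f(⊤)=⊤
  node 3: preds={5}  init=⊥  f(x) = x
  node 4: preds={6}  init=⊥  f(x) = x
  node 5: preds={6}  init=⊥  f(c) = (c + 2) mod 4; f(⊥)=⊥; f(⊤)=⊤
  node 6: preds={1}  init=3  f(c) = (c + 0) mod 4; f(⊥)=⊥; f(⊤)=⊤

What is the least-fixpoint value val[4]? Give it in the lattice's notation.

Worklist (20 pops):
  #1 pop 0: in=⊤ → ⊤ (was ⊥); enqueue []
  #2 pop 1: in=⊥ → 3 (no change)
  #3 pop 2: in=⊥ → 1 (no change)
  #4 pop 3: in=⊥ → ⊥ (no change)
  #5 pop 4: in=3 → 3 (was ⊥); enqueue [0,1]
  #6 pop 5: in=3 → 1 (was ⊥); enqueue [3]
  #7 pop 6: in=3 → 3 (no change)
  #8 pop 0: in=⊤ → ⊤ (no change)
  #9 pop 1: in=3 → ⊤ (was 3); enqueue [0,6]
  #10 pop 3: in=1 → 1 (was ⊥); enqueue [1]
  #11 pop 0: in=⊤ → ⊤ (no change)
  #12 pop 6: in=⊤ → ⊤ (was 3); enqueue [4,5]
  #13 pop 1: in=⊤ → ⊤ (no change)
  #14 pop 4: in=⊤ → ⊤ (was 3); enqueue [0,1]
  #15 pop 5: in=⊤ → ⊤ (was 1); enqueue [3]
  #16 pop 0: in=⊤ → ⊤ (no change)
  #17 pop 1: in=⊤ → ⊤ (no change)
  #18 pop 3: in=⊤ → ⊤ (was 1); enqueue [0,1]
  #19 pop 0: in=⊤ → ⊤ (no change)
  #20 pop 1: in=⊤ → ⊤ (no change)

Fixpoint:
  val[0] = ⊤
  val[1] = ⊤
  val[2] = 1
  val[3] = ⊤
  val[4] = ⊤
  val[5] = ⊤
  val[6] = ⊤

⊤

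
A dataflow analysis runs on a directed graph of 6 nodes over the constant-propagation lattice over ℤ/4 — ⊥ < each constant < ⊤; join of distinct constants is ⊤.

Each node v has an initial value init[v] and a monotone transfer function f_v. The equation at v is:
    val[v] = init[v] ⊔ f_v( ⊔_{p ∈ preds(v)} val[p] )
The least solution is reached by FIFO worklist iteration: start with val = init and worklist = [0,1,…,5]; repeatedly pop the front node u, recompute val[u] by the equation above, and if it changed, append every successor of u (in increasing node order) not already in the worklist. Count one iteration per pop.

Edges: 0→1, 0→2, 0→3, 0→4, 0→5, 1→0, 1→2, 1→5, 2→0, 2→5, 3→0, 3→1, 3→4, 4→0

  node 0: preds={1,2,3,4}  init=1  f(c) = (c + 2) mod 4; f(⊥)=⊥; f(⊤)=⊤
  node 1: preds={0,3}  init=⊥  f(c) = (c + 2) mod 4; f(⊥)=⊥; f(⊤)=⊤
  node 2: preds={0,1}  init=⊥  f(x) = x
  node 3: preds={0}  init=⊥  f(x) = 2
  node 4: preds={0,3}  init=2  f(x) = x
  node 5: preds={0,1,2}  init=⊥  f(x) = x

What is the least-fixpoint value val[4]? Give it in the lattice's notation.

Trace (8 dequeues):
  [1] u=0 | in 2 | out ⊤ | prev 1 | push {}
  [2] u=1 | in ⊤ | out ⊤ | prev ⊥ | push {0}
  [3] u=2 | in ⊤ | out ⊤ | prev ⊥ | push {}
  [4] u=3 | in ⊤ | out 2 | prev ⊥ | push {1}
  [5] u=4 | in ⊤ | out ⊤ | prev 2 | push {}
  [6] u=5 | in ⊤ | out ⊤ | prev ⊥ | push {}
  [7] u=0 | in ⊤ | out ⊤ | ==
  [8] u=1 | in ⊤ | out ⊤ | ==

Converged values:
  [0] ⊤
  [1] ⊤
  [2] ⊤
  [3] 2
  [4] ⊤
  [5] ⊤

⊤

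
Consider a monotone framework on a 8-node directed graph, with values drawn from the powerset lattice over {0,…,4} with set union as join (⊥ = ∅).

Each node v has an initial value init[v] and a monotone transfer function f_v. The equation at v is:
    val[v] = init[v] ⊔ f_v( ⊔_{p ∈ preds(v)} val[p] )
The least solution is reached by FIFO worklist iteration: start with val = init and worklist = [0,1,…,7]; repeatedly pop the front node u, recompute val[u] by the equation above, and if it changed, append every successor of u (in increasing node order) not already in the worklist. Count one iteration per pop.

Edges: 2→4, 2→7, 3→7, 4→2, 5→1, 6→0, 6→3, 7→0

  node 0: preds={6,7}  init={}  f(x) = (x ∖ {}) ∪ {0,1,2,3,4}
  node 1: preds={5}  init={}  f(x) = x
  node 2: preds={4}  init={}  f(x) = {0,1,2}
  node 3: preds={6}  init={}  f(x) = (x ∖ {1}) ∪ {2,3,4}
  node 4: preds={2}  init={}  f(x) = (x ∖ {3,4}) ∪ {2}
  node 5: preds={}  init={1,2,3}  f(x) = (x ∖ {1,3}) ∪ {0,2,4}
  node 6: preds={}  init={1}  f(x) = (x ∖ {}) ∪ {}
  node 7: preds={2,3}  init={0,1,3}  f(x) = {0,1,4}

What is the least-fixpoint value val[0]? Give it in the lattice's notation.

Iteration log — 11 steps:
  step 1. node 0  ⊔preds={0,1,3}  new={0,1,2,3,4}  old={}  +wl: 
  step 2. node 1  ⊔preds={1,2,3}  new={1,2,3}  old={}  +wl: 
  step 3. node 2  ⊔preds={}  new={0,1,2}  old={}  +wl: 
  step 4. node 3  ⊔preds={1}  new={2,3,4}  old={}  +wl: 
  step 5. node 4  ⊔preds={0,1,2}  new={0,1,2}  old={}  +wl: 2
  step 6. node 5  ⊔preds={}  new={0,1,2,3,4}  old={1,2,3}  +wl: 1
  step 7. node 6  ⊔preds={}  new={1}  stable
  step 8. node 7  ⊔preds={0,1,2,3,4}  new={0,1,3,4}  old={0,1,3}  +wl: 0
  step 9. node 2  ⊔preds={0,1,2}  new={0,1,2}  stable
  step 10. node 1  ⊔preds={0,1,2,3,4}  new={0,1,2,3,4}  old={1,2,3}  +wl: 
  step 11. node 0  ⊔preds={0,1,3,4}  new={0,1,2,3,4}  stable

Least fixpoint reached:
  node 0: {0,1,2,3,4}
  node 1: {0,1,2,3,4}
  node 2: {0,1,2}
  node 3: {2,3,4}
  node 4: {0,1,2}
  node 5: {0,1,2,3,4}
  node 6: {1}
  node 7: {0,1,3,4}

{0,1,2,3,4}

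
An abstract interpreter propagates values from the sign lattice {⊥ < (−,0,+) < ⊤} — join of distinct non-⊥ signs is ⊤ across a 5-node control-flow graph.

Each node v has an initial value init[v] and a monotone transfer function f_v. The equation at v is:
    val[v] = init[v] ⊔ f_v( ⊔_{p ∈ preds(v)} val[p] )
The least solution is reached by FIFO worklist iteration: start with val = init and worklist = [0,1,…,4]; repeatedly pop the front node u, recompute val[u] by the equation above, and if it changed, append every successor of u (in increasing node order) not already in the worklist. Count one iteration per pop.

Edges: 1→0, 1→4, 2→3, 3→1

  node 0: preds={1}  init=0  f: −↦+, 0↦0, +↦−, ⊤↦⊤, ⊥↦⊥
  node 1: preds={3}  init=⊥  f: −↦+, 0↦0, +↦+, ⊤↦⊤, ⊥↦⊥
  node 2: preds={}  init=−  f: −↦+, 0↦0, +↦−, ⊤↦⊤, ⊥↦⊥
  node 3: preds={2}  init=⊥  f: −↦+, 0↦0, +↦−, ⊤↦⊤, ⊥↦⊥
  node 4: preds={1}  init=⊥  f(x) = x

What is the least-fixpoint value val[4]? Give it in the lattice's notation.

+

Trace (8 dequeues):
  [1] u=0 | in ⊥ | out 0 | ==
  [2] u=1 | in ⊥ | out ⊥ | ==
  [3] u=2 | in ⊥ | out − | ==
  [4] u=3 | in − | out + | prev ⊥ | push {1}
  [5] u=4 | in ⊥ | out ⊥ | ==
  [6] u=1 | in + | out + | prev ⊥ | push {0,4}
  [7] u=0 | in + | out ⊤ | prev 0 | push {}
  [8] u=4 | in + | out + | prev ⊥ | push {}

Converged values:
  [0] ⊤
  [1] +
  [2] −
  [3] +
  [4] +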